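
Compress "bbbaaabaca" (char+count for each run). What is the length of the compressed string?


Input: bbbaaabaca
Runs:
  'b' x 3 => "b3"
  'a' x 3 => "a3"
  'b' x 1 => "b1"
  'a' x 1 => "a1"
  'c' x 1 => "c1"
  'a' x 1 => "a1"
Compressed: "b3a3b1a1c1a1"
Compressed length: 12

12


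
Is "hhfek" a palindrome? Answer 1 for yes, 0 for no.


Input: hhfek
Reversed: kefhh
  Compare pos 0 ('h') with pos 4 ('k'): MISMATCH
  Compare pos 1 ('h') with pos 3 ('e'): MISMATCH
Result: not a palindrome

0


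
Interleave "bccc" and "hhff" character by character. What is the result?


Interleaving "bccc" and "hhff":
  Position 0: 'b' from first, 'h' from second => "bh"
  Position 1: 'c' from first, 'h' from second => "ch"
  Position 2: 'c' from first, 'f' from second => "cf"
  Position 3: 'c' from first, 'f' from second => "cf"
Result: bhchcfcf

bhchcfcf


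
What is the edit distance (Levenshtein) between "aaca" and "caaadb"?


Computing edit distance: "aaca" -> "caaadb"
DP table:
           c    a    a    a    d    b
      0    1    2    3    4    5    6
  a   1    1    1    2    3    4    5
  a   2    2    1    1    2    3    4
  c   3    2    2    2    2    3    4
  a   4    3    2    2    2    3    4
Edit distance = dp[4][6] = 4

4


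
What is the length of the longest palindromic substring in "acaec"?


Input: "acaec"
Checking substrings for palindromes:
  [0:3] "aca" (len 3) => palindrome
Longest palindromic substring: "aca" with length 3

3


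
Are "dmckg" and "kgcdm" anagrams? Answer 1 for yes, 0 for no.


Strings: "dmckg", "kgcdm"
Sorted first:  cdgkm
Sorted second: cdgkm
Sorted forms match => anagrams

1


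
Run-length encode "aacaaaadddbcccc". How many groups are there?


Input: aacaaaadddbcccc
Scanning for consecutive runs:
  Group 1: 'a' x 2 (positions 0-1)
  Group 2: 'c' x 1 (positions 2-2)
  Group 3: 'a' x 4 (positions 3-6)
  Group 4: 'd' x 3 (positions 7-9)
  Group 5: 'b' x 1 (positions 10-10)
  Group 6: 'c' x 4 (positions 11-14)
Total groups: 6

6


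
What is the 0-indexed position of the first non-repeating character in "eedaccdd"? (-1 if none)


Input: eedaccdd
Character frequencies:
  'a': 1
  'c': 2
  'd': 3
  'e': 2
Scanning left to right for freq == 1:
  Position 0 ('e'): freq=2, skip
  Position 1 ('e'): freq=2, skip
  Position 2 ('d'): freq=3, skip
  Position 3 ('a'): unique! => answer = 3

3


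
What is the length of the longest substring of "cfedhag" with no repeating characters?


Input: "cfedhag"
Sliding window (track last position of each char):
  Position 0 ('c'): window [0,0] length 1 -- new best
  Position 1 ('f'): window [0,1] length 2 -- new best
  Position 2 ('e'): window [0,2] length 3 -- new best
  Position 3 ('d'): window [0,3] length 4 -- new best
  Position 4 ('h'): window [0,4] length 5 -- new best
  Position 5 ('a'): window [0,5] length 6 -- new best
  Position 6 ('g'): window [0,6] length 7 -- new best
Longest substring with no repeats: "cfedhag" with length 7

7


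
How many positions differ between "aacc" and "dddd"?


Comparing "aacc" and "dddd" position by position:
  Position 0: 'a' vs 'd' => DIFFER
  Position 1: 'a' vs 'd' => DIFFER
  Position 2: 'c' vs 'd' => DIFFER
  Position 3: 'c' vs 'd' => DIFFER
Positions that differ: 4

4


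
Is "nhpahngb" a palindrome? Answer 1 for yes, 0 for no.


Input: nhpahngb
Reversed: bgnhaphn
  Compare pos 0 ('n') with pos 7 ('b'): MISMATCH
  Compare pos 1 ('h') with pos 6 ('g'): MISMATCH
  Compare pos 2 ('p') with pos 5 ('n'): MISMATCH
  Compare pos 3 ('a') with pos 4 ('h'): MISMATCH
Result: not a palindrome

0


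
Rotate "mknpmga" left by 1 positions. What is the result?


Input: "mknpmga", rotate left by 1
First 1 characters: "m"
Remaining characters: "knpmga"
Concatenate remaining + first: "knpmga" + "m" = "knpmgam"

knpmgam


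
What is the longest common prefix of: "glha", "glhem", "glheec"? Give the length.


Words: glha, glhem, glheec
  Position 0: all 'g' => match
  Position 1: all 'l' => match
  Position 2: all 'h' => match
  Position 3: ('a', 'e', 'e') => mismatch, stop
LCP = "glh" (length 3)

3


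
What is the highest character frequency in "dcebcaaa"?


Input: dcebcaaa
Character counts:
  'a': 3
  'b': 1
  'c': 2
  'd': 1
  'e': 1
Maximum frequency: 3

3


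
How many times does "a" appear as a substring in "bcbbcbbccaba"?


Searching for "a" in "bcbbcbbccaba"
Scanning each position:
  Position 0: "b" => no
  Position 1: "c" => no
  Position 2: "b" => no
  Position 3: "b" => no
  Position 4: "c" => no
  Position 5: "b" => no
  Position 6: "b" => no
  Position 7: "c" => no
  Position 8: "c" => no
  Position 9: "a" => MATCH
  Position 10: "b" => no
  Position 11: "a" => MATCH
Total occurrences: 2

2


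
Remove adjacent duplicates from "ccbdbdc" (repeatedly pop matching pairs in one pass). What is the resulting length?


Input: ccbdbdc
Stack-based adjacent duplicate removal:
  Read 'c': push. Stack: c
  Read 'c': matches stack top 'c' => pop. Stack: (empty)
  Read 'b': push. Stack: b
  Read 'd': push. Stack: bd
  Read 'b': push. Stack: bdb
  Read 'd': push. Stack: bdbd
  Read 'c': push. Stack: bdbdc
Final stack: "bdbdc" (length 5)

5


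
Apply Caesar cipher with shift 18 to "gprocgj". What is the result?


Caesar cipher: shift "gprocgj" by 18
  'g' (pos 6) + 18 = pos 24 = 'y'
  'p' (pos 15) + 18 = pos 7 = 'h'
  'r' (pos 17) + 18 = pos 9 = 'j'
  'o' (pos 14) + 18 = pos 6 = 'g'
  'c' (pos 2) + 18 = pos 20 = 'u'
  'g' (pos 6) + 18 = pos 24 = 'y'
  'j' (pos 9) + 18 = pos 1 = 'b'
Result: yhjguyb

yhjguyb


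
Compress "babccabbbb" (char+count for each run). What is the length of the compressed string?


Input: babccabbbb
Runs:
  'b' x 1 => "b1"
  'a' x 1 => "a1"
  'b' x 1 => "b1"
  'c' x 2 => "c2"
  'a' x 1 => "a1"
  'b' x 4 => "b4"
Compressed: "b1a1b1c2a1b4"
Compressed length: 12

12


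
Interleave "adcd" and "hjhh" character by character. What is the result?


Interleaving "adcd" and "hjhh":
  Position 0: 'a' from first, 'h' from second => "ah"
  Position 1: 'd' from first, 'j' from second => "dj"
  Position 2: 'c' from first, 'h' from second => "ch"
  Position 3: 'd' from first, 'h' from second => "dh"
Result: ahdjchdh

ahdjchdh


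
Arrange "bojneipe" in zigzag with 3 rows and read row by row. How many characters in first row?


Zigzag "bojneipe" into 3 rows:
Placing characters:
  'b' => row 0
  'o' => row 1
  'j' => row 2
  'n' => row 1
  'e' => row 0
  'i' => row 1
  'p' => row 2
  'e' => row 1
Rows:
  Row 0: "be"
  Row 1: "onie"
  Row 2: "jp"
First row length: 2

2


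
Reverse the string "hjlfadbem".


Input: hjlfadbem
Reading characters right to left:
  Position 8: 'm'
  Position 7: 'e'
  Position 6: 'b'
  Position 5: 'd'
  Position 4: 'a'
  Position 3: 'f'
  Position 2: 'l'
  Position 1: 'j'
  Position 0: 'h'
Reversed: mebdafljh

mebdafljh


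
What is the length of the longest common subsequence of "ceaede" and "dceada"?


LCS of "ceaede" and "dceada"
DP table:
           d    c    e    a    d    a
      0    0    0    0    0    0    0
  c   0    0    1    1    1    1    1
  e   0    0    1    2    2    2    2
  a   0    0    1    2    3    3    3
  e   0    0    1    2    3    3    3
  d   0    1    1    2    3    4    4
  e   0    1    1    2    3    4    4
LCS length = dp[6][6] = 4

4


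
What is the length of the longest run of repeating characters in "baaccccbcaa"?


Input: "baaccccbcaa"
Scanning for longest run:
  Position 1 ('a'): new char, reset run to 1
  Position 2 ('a'): continues run of 'a', length=2
  Position 3 ('c'): new char, reset run to 1
  Position 4 ('c'): continues run of 'c', length=2
  Position 5 ('c'): continues run of 'c', length=3
  Position 6 ('c'): continues run of 'c', length=4
  Position 7 ('b'): new char, reset run to 1
  Position 8 ('c'): new char, reset run to 1
  Position 9 ('a'): new char, reset run to 1
  Position 10 ('a'): continues run of 'a', length=2
Longest run: 'c' with length 4

4


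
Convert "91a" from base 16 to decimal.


Input: "91a" in base 16
Positional expansion:
  Digit '9' (value 9) x 16^2 = 2304
  Digit '1' (value 1) x 16^1 = 16
  Digit 'a' (value 10) x 16^0 = 10
Sum = 2330

2330


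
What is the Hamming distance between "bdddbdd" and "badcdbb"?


Comparing "bdddbdd" and "badcdbb" position by position:
  Position 0: 'b' vs 'b' => same
  Position 1: 'd' vs 'a' => differ
  Position 2: 'd' vs 'd' => same
  Position 3: 'd' vs 'c' => differ
  Position 4: 'b' vs 'd' => differ
  Position 5: 'd' vs 'b' => differ
  Position 6: 'd' vs 'b' => differ
Total differences (Hamming distance): 5

5


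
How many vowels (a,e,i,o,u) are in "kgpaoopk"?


Input: kgpaoopk
Checking each character:
  'k' at position 0: consonant
  'g' at position 1: consonant
  'p' at position 2: consonant
  'a' at position 3: vowel (running total: 1)
  'o' at position 4: vowel (running total: 2)
  'o' at position 5: vowel (running total: 3)
  'p' at position 6: consonant
  'k' at position 7: consonant
Total vowels: 3

3


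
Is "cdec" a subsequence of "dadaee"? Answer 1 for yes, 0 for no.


Check if "cdec" is a subsequence of "dadaee"
Greedy scan:
  Position 0 ('d'): no match needed
  Position 1 ('a'): no match needed
  Position 2 ('d'): no match needed
  Position 3 ('a'): no match needed
  Position 4 ('e'): no match needed
  Position 5 ('e'): no match needed
Only matched 0/4 characters => not a subsequence

0


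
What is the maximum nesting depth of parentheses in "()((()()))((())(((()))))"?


Input: "()((()()))((())(((()))))"
Tracking depth:
  Position 0 '(': depth becomes 1
  Position 1 ')': depth becomes 0
  Position 2 '(': depth becomes 1
  Position 3 '(': depth becomes 2
  Position 4 '(': depth becomes 3
  Position 5 ')': depth becomes 2
  Position 6 '(': depth becomes 3
  Position 7 ')': depth becomes 2
  Position 8 ')': depth becomes 1
  Position 9 ')': depth becomes 0
  Position 10 '(': depth becomes 1
  Position 11 '(': depth becomes 2
  Position 12 '(': depth becomes 3
  Position 13 ')': depth becomes 2
  Position 14 ')': depth becomes 1
  Position 15 '(': depth becomes 2
  Position 16 '(': depth becomes 3
  Position 17 '(': depth becomes 4
  Position 18 '(': depth becomes 5
  Position 19 ')': depth becomes 4
  Position 20 ')': depth becomes 3
  Position 21 ')': depth becomes 2
  Position 22 ')': depth becomes 1
  Position 23 ')': depth becomes 0
Maximum depth reached: 5

5


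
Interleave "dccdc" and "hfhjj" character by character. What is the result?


Interleaving "dccdc" and "hfhjj":
  Position 0: 'd' from first, 'h' from second => "dh"
  Position 1: 'c' from first, 'f' from second => "cf"
  Position 2: 'c' from first, 'h' from second => "ch"
  Position 3: 'd' from first, 'j' from second => "dj"
  Position 4: 'c' from first, 'j' from second => "cj"
Result: dhcfchdjcj

dhcfchdjcj


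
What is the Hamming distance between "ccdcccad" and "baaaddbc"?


Comparing "ccdcccad" and "baaaddbc" position by position:
  Position 0: 'c' vs 'b' => differ
  Position 1: 'c' vs 'a' => differ
  Position 2: 'd' vs 'a' => differ
  Position 3: 'c' vs 'a' => differ
  Position 4: 'c' vs 'd' => differ
  Position 5: 'c' vs 'd' => differ
  Position 6: 'a' vs 'b' => differ
  Position 7: 'd' vs 'c' => differ
Total differences (Hamming distance): 8

8


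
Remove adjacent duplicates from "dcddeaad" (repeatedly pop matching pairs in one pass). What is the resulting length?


Input: dcddeaad
Stack-based adjacent duplicate removal:
  Read 'd': push. Stack: d
  Read 'c': push. Stack: dc
  Read 'd': push. Stack: dcd
  Read 'd': matches stack top 'd' => pop. Stack: dc
  Read 'e': push. Stack: dce
  Read 'a': push. Stack: dcea
  Read 'a': matches stack top 'a' => pop. Stack: dce
  Read 'd': push. Stack: dced
Final stack: "dced" (length 4)

4


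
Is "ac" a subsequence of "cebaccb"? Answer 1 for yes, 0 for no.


Check if "ac" is a subsequence of "cebaccb"
Greedy scan:
  Position 0 ('c'): no match needed
  Position 1 ('e'): no match needed
  Position 2 ('b'): no match needed
  Position 3 ('a'): matches sub[0] = 'a'
  Position 4 ('c'): matches sub[1] = 'c'
  Position 5 ('c'): no match needed
  Position 6 ('b'): no match needed
All 2 characters matched => is a subsequence

1


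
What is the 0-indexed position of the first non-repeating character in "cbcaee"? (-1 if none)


Input: cbcaee
Character frequencies:
  'a': 1
  'b': 1
  'c': 2
  'e': 2
Scanning left to right for freq == 1:
  Position 0 ('c'): freq=2, skip
  Position 1 ('b'): unique! => answer = 1

1


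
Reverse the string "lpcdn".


Input: lpcdn
Reading characters right to left:
  Position 4: 'n'
  Position 3: 'd'
  Position 2: 'c'
  Position 1: 'p'
  Position 0: 'l'
Reversed: ndcpl

ndcpl


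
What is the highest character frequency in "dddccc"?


Input: dddccc
Character counts:
  'c': 3
  'd': 3
Maximum frequency: 3

3


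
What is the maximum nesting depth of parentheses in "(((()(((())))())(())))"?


Input: "(((()(((())))())(())))"
Tracking depth:
  Position 0 '(': depth becomes 1
  Position 1 '(': depth becomes 2
  Position 2 '(': depth becomes 3
  Position 3 '(': depth becomes 4
  Position 4 ')': depth becomes 3
  Position 5 '(': depth becomes 4
  Position 6 '(': depth becomes 5
  Position 7 '(': depth becomes 6
  Position 8 '(': depth becomes 7
  Position 9 ')': depth becomes 6
  Position 10 ')': depth becomes 5
  Position 11 ')': depth becomes 4
  Position 12 ')': depth becomes 3
  Position 13 '(': depth becomes 4
  Position 14 ')': depth becomes 3
  Position 15 ')': depth becomes 2
  Position 16 '(': depth becomes 3
  Position 17 '(': depth becomes 4
  Position 18 ')': depth becomes 3
  Position 19 ')': depth becomes 2
  Position 20 ')': depth becomes 1
  Position 21 ')': depth becomes 0
Maximum depth reached: 7

7


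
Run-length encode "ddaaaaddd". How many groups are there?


Input: ddaaaaddd
Scanning for consecutive runs:
  Group 1: 'd' x 2 (positions 0-1)
  Group 2: 'a' x 4 (positions 2-5)
  Group 3: 'd' x 3 (positions 6-8)
Total groups: 3

3


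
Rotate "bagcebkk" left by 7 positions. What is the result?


Input: "bagcebkk", rotate left by 7
First 7 characters: "bagcebk"
Remaining characters: "k"
Concatenate remaining + first: "k" + "bagcebk" = "kbagcebk"

kbagcebk


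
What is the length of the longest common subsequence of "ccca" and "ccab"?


LCS of "ccca" and "ccab"
DP table:
           c    c    a    b
      0    0    0    0    0
  c   0    1    1    1    1
  c   0    1    2    2    2
  c   0    1    2    2    2
  a   0    1    2    3    3
LCS length = dp[4][4] = 3

3


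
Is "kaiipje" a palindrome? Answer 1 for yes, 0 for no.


Input: kaiipje
Reversed: ejpiiak
  Compare pos 0 ('k') with pos 6 ('e'): MISMATCH
  Compare pos 1 ('a') with pos 5 ('j'): MISMATCH
  Compare pos 2 ('i') with pos 4 ('p'): MISMATCH
Result: not a palindrome

0


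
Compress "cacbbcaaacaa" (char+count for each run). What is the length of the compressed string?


Input: cacbbcaaacaa
Runs:
  'c' x 1 => "c1"
  'a' x 1 => "a1"
  'c' x 1 => "c1"
  'b' x 2 => "b2"
  'c' x 1 => "c1"
  'a' x 3 => "a3"
  'c' x 1 => "c1"
  'a' x 2 => "a2"
Compressed: "c1a1c1b2c1a3c1a2"
Compressed length: 16

16


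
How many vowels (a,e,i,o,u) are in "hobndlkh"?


Input: hobndlkh
Checking each character:
  'h' at position 0: consonant
  'o' at position 1: vowel (running total: 1)
  'b' at position 2: consonant
  'n' at position 3: consonant
  'd' at position 4: consonant
  'l' at position 5: consonant
  'k' at position 6: consonant
  'h' at position 7: consonant
Total vowels: 1

1


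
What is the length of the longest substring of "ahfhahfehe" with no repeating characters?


Input: "ahfhahfehe"
Sliding window (track last position of each char):
  Position 0 ('a'): window [0,0] length 1 -- new best
  Position 1 ('h'): window [0,1] length 2 -- new best
  Position 2 ('f'): window [0,2] length 3 -- new best
  Position 3 ('h'): repeat (last at 1), move window start to 2
  Position 3 ('h'): window [2,3] length 2
  Position 4 ('a'): window [2,4] length 3
  Position 5 ('h'): repeat (last at 3), move window start to 4
  Position 5 ('h'): window [4,5] length 2
  Position 6 ('f'): window [4,6] length 3
  Position 7 ('e'): window [4,7] length 4 -- new best
  Position 8 ('h'): repeat (last at 5), move window start to 6
  Position 8 ('h'): window [6,8] length 3
  Position 9 ('e'): repeat (last at 7), move window start to 8
  Position 9 ('e'): window [8,9] length 2
Longest substring with no repeats: "ahfe" with length 4

4


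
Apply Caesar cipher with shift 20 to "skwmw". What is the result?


Caesar cipher: shift "skwmw" by 20
  's' (pos 18) + 20 = pos 12 = 'm'
  'k' (pos 10) + 20 = pos 4 = 'e'
  'w' (pos 22) + 20 = pos 16 = 'q'
  'm' (pos 12) + 20 = pos 6 = 'g'
  'w' (pos 22) + 20 = pos 16 = 'q'
Result: meqgq

meqgq


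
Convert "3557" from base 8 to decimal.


Input: "3557" in base 8
Positional expansion:
  Digit '3' (value 3) x 8^3 = 1536
  Digit '5' (value 5) x 8^2 = 320
  Digit '5' (value 5) x 8^1 = 40
  Digit '7' (value 7) x 8^0 = 7
Sum = 1903

1903


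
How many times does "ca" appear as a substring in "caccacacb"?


Searching for "ca" in "caccacacb"
Scanning each position:
  Position 0: "ca" => MATCH
  Position 1: "ac" => no
  Position 2: "cc" => no
  Position 3: "ca" => MATCH
  Position 4: "ac" => no
  Position 5: "ca" => MATCH
  Position 6: "ac" => no
  Position 7: "cb" => no
Total occurrences: 3

3


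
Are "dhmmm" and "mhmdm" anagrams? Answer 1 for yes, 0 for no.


Strings: "dhmmm", "mhmdm"
Sorted first:  dhmmm
Sorted second: dhmmm
Sorted forms match => anagrams

1


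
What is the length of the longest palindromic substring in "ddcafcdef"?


Input: "ddcafcdef"
Checking substrings for palindromes:
  [0:2] "dd" (len 2) => palindrome
Longest palindromic substring: "dd" with length 2

2


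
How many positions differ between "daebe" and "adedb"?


Comparing "daebe" and "adedb" position by position:
  Position 0: 'd' vs 'a' => DIFFER
  Position 1: 'a' vs 'd' => DIFFER
  Position 2: 'e' vs 'e' => same
  Position 3: 'b' vs 'd' => DIFFER
  Position 4: 'e' vs 'b' => DIFFER
Positions that differ: 4

4


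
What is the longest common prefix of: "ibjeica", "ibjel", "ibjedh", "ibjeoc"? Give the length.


Words: ibjeica, ibjel, ibjedh, ibjeoc
  Position 0: all 'i' => match
  Position 1: all 'b' => match
  Position 2: all 'j' => match
  Position 3: all 'e' => match
  Position 4: ('i', 'l', 'd', 'o') => mismatch, stop
LCP = "ibje" (length 4)

4


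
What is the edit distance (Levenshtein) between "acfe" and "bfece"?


Computing edit distance: "acfe" -> "bfece"
DP table:
           b    f    e    c    e
      0    1    2    3    4    5
  a   1    1    2    3    4    5
  c   2    2    2    3    3    4
  f   3    3    2    3    4    4
  e   4    4    3    2    3    4
Edit distance = dp[4][5] = 4

4


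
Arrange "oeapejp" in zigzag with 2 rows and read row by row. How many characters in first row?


Zigzag "oeapejp" into 2 rows:
Placing characters:
  'o' => row 0
  'e' => row 1
  'a' => row 0
  'p' => row 1
  'e' => row 0
  'j' => row 1
  'p' => row 0
Rows:
  Row 0: "oaep"
  Row 1: "epj"
First row length: 4

4


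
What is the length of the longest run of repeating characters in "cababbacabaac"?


Input: "cababbacabaac"
Scanning for longest run:
  Position 1 ('a'): new char, reset run to 1
  Position 2 ('b'): new char, reset run to 1
  Position 3 ('a'): new char, reset run to 1
  Position 4 ('b'): new char, reset run to 1
  Position 5 ('b'): continues run of 'b', length=2
  Position 6 ('a'): new char, reset run to 1
  Position 7 ('c'): new char, reset run to 1
  Position 8 ('a'): new char, reset run to 1
  Position 9 ('b'): new char, reset run to 1
  Position 10 ('a'): new char, reset run to 1
  Position 11 ('a'): continues run of 'a', length=2
  Position 12 ('c'): new char, reset run to 1
Longest run: 'b' with length 2

2


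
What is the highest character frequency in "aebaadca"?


Input: aebaadca
Character counts:
  'a': 4
  'b': 1
  'c': 1
  'd': 1
  'e': 1
Maximum frequency: 4

4


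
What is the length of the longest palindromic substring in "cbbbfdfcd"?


Input: "cbbbfdfcd"
Checking substrings for palindromes:
  [1:4] "bbb" (len 3) => palindrome
  [4:7] "fdf" (len 3) => palindrome
  [1:3] "bb" (len 2) => palindrome
  [2:4] "bb" (len 2) => palindrome
Longest palindromic substring: "bbb" with length 3

3


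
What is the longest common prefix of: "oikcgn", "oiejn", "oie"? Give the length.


Words: oikcgn, oiejn, oie
  Position 0: all 'o' => match
  Position 1: all 'i' => match
  Position 2: ('k', 'e', 'e') => mismatch, stop
LCP = "oi" (length 2)

2


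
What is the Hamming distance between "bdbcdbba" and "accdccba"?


Comparing "bdbcdbba" and "accdccba" position by position:
  Position 0: 'b' vs 'a' => differ
  Position 1: 'd' vs 'c' => differ
  Position 2: 'b' vs 'c' => differ
  Position 3: 'c' vs 'd' => differ
  Position 4: 'd' vs 'c' => differ
  Position 5: 'b' vs 'c' => differ
  Position 6: 'b' vs 'b' => same
  Position 7: 'a' vs 'a' => same
Total differences (Hamming distance): 6

6


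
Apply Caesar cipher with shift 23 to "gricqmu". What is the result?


Caesar cipher: shift "gricqmu" by 23
  'g' (pos 6) + 23 = pos 3 = 'd'
  'r' (pos 17) + 23 = pos 14 = 'o'
  'i' (pos 8) + 23 = pos 5 = 'f'
  'c' (pos 2) + 23 = pos 25 = 'z'
  'q' (pos 16) + 23 = pos 13 = 'n'
  'm' (pos 12) + 23 = pos 9 = 'j'
  'u' (pos 20) + 23 = pos 17 = 'r'
Result: dofznjr

dofznjr


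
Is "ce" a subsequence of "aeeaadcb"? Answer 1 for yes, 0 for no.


Check if "ce" is a subsequence of "aeeaadcb"
Greedy scan:
  Position 0 ('a'): no match needed
  Position 1 ('e'): no match needed
  Position 2 ('e'): no match needed
  Position 3 ('a'): no match needed
  Position 4 ('a'): no match needed
  Position 5 ('d'): no match needed
  Position 6 ('c'): matches sub[0] = 'c'
  Position 7 ('b'): no match needed
Only matched 1/2 characters => not a subsequence

0


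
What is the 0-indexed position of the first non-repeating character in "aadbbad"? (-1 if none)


Input: aadbbad
Character frequencies:
  'a': 3
  'b': 2
  'd': 2
Scanning left to right for freq == 1:
  Position 0 ('a'): freq=3, skip
  Position 1 ('a'): freq=3, skip
  Position 2 ('d'): freq=2, skip
  Position 3 ('b'): freq=2, skip
  Position 4 ('b'): freq=2, skip
  Position 5 ('a'): freq=3, skip
  Position 6 ('d'): freq=2, skip
  No unique character found => answer = -1

-1


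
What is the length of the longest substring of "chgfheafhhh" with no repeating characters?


Input: "chgfheafhhh"
Sliding window (track last position of each char):
  Position 0 ('c'): window [0,0] length 1 -- new best
  Position 1 ('h'): window [0,1] length 2 -- new best
  Position 2 ('g'): window [0,2] length 3 -- new best
  Position 3 ('f'): window [0,3] length 4 -- new best
  Position 4 ('h'): repeat (last at 1), move window start to 2
  Position 4 ('h'): window [2,4] length 3
  Position 5 ('e'): window [2,5] length 4
  Position 6 ('a'): window [2,6] length 5 -- new best
  Position 7 ('f'): repeat (last at 3), move window start to 4
  Position 7 ('f'): window [4,7] length 4
  Position 8 ('h'): repeat (last at 4), move window start to 5
  Position 8 ('h'): window [5,8] length 4
  Position 9 ('h'): repeat (last at 8), move window start to 9
  Position 9 ('h'): window [9,9] length 1
  Position 10 ('h'): repeat (last at 9), move window start to 10
  Position 10 ('h'): window [10,10] length 1
Longest substring with no repeats: "gfhea" with length 5

5


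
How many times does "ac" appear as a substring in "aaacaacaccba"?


Searching for "ac" in "aaacaacaccba"
Scanning each position:
  Position 0: "aa" => no
  Position 1: "aa" => no
  Position 2: "ac" => MATCH
  Position 3: "ca" => no
  Position 4: "aa" => no
  Position 5: "ac" => MATCH
  Position 6: "ca" => no
  Position 7: "ac" => MATCH
  Position 8: "cc" => no
  Position 9: "cb" => no
  Position 10: "ba" => no
Total occurrences: 3

3


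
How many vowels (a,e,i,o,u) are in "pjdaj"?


Input: pjdaj
Checking each character:
  'p' at position 0: consonant
  'j' at position 1: consonant
  'd' at position 2: consonant
  'a' at position 3: vowel (running total: 1)
  'j' at position 4: consonant
Total vowels: 1

1


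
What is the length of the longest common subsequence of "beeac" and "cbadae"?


LCS of "beeac" and "cbadae"
DP table:
           c    b    a    d    a    e
      0    0    0    0    0    0    0
  b   0    0    1    1    1    1    1
  e   0    0    1    1    1    1    2
  e   0    0    1    1    1    1    2
  a   0    0    1    2    2    2    2
  c   0    1    1    2    2    2    2
LCS length = dp[5][6] = 2

2


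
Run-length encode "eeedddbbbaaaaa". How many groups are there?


Input: eeedddbbbaaaaa
Scanning for consecutive runs:
  Group 1: 'e' x 3 (positions 0-2)
  Group 2: 'd' x 3 (positions 3-5)
  Group 3: 'b' x 3 (positions 6-8)
  Group 4: 'a' x 5 (positions 9-13)
Total groups: 4

4


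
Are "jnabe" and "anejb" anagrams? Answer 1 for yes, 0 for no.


Strings: "jnabe", "anejb"
Sorted first:  abejn
Sorted second: abejn
Sorted forms match => anagrams

1


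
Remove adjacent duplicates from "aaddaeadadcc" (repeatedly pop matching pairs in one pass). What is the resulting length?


Input: aaddaeadadcc
Stack-based adjacent duplicate removal:
  Read 'a': push. Stack: a
  Read 'a': matches stack top 'a' => pop. Stack: (empty)
  Read 'd': push. Stack: d
  Read 'd': matches stack top 'd' => pop. Stack: (empty)
  Read 'a': push. Stack: a
  Read 'e': push. Stack: ae
  Read 'a': push. Stack: aea
  Read 'd': push. Stack: aead
  Read 'a': push. Stack: aeada
  Read 'd': push. Stack: aeadad
  Read 'c': push. Stack: aeadadc
  Read 'c': matches stack top 'c' => pop. Stack: aeadad
Final stack: "aeadad" (length 6)

6


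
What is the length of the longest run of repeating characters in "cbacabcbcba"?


Input: "cbacabcbcba"
Scanning for longest run:
  Position 1 ('b'): new char, reset run to 1
  Position 2 ('a'): new char, reset run to 1
  Position 3 ('c'): new char, reset run to 1
  Position 4 ('a'): new char, reset run to 1
  Position 5 ('b'): new char, reset run to 1
  Position 6 ('c'): new char, reset run to 1
  Position 7 ('b'): new char, reset run to 1
  Position 8 ('c'): new char, reset run to 1
  Position 9 ('b'): new char, reset run to 1
  Position 10 ('a'): new char, reset run to 1
Longest run: 'c' with length 1

1


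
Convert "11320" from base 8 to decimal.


Input: "11320" in base 8
Positional expansion:
  Digit '1' (value 1) x 8^4 = 4096
  Digit '1' (value 1) x 8^3 = 512
  Digit '3' (value 3) x 8^2 = 192
  Digit '2' (value 2) x 8^1 = 16
  Digit '0' (value 0) x 8^0 = 0
Sum = 4816

4816


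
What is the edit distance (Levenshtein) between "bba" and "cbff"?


Computing edit distance: "bba" -> "cbff"
DP table:
           c    b    f    f
      0    1    2    3    4
  b   1    1    1    2    3
  b   2    2    1    2    3
  a   3    3    2    2    3
Edit distance = dp[3][4] = 3

3


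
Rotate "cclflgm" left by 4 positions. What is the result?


Input: "cclflgm", rotate left by 4
First 4 characters: "cclf"
Remaining characters: "lgm"
Concatenate remaining + first: "lgm" + "cclf" = "lgmcclf"

lgmcclf


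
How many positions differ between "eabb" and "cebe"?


Comparing "eabb" and "cebe" position by position:
  Position 0: 'e' vs 'c' => DIFFER
  Position 1: 'a' vs 'e' => DIFFER
  Position 2: 'b' vs 'b' => same
  Position 3: 'b' vs 'e' => DIFFER
Positions that differ: 3

3


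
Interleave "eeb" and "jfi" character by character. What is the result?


Interleaving "eeb" and "jfi":
  Position 0: 'e' from first, 'j' from second => "ej"
  Position 1: 'e' from first, 'f' from second => "ef"
  Position 2: 'b' from first, 'i' from second => "bi"
Result: ejefbi

ejefbi


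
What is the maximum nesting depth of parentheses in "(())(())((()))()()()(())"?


Input: "(())(())((()))()()()(())"
Tracking depth:
  Position 0 '(': depth becomes 1
  Position 1 '(': depth becomes 2
  Position 2 ')': depth becomes 1
  Position 3 ')': depth becomes 0
  Position 4 '(': depth becomes 1
  Position 5 '(': depth becomes 2
  Position 6 ')': depth becomes 1
  Position 7 ')': depth becomes 0
  Position 8 '(': depth becomes 1
  Position 9 '(': depth becomes 2
  Position 10 '(': depth becomes 3
  Position 11 ')': depth becomes 2
  Position 12 ')': depth becomes 1
  Position 13 ')': depth becomes 0
  Position 14 '(': depth becomes 1
  Position 15 ')': depth becomes 0
  Position 16 '(': depth becomes 1
  Position 17 ')': depth becomes 0
  Position 18 '(': depth becomes 1
  Position 19 ')': depth becomes 0
  Position 20 '(': depth becomes 1
  Position 21 '(': depth becomes 2
  Position 22 ')': depth becomes 1
  Position 23 ')': depth becomes 0
Maximum depth reached: 3

3


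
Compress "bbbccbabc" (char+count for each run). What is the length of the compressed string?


Input: bbbccbabc
Runs:
  'b' x 3 => "b3"
  'c' x 2 => "c2"
  'b' x 1 => "b1"
  'a' x 1 => "a1"
  'b' x 1 => "b1"
  'c' x 1 => "c1"
Compressed: "b3c2b1a1b1c1"
Compressed length: 12

12


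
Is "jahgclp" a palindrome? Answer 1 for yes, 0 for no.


Input: jahgclp
Reversed: plcghaj
  Compare pos 0 ('j') with pos 6 ('p'): MISMATCH
  Compare pos 1 ('a') with pos 5 ('l'): MISMATCH
  Compare pos 2 ('h') with pos 4 ('c'): MISMATCH
Result: not a palindrome

0


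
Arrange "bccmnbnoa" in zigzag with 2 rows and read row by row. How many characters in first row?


Zigzag "bccmnbnoa" into 2 rows:
Placing characters:
  'b' => row 0
  'c' => row 1
  'c' => row 0
  'm' => row 1
  'n' => row 0
  'b' => row 1
  'n' => row 0
  'o' => row 1
  'a' => row 0
Rows:
  Row 0: "bcnna"
  Row 1: "cmbo"
First row length: 5

5


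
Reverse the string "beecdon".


Input: beecdon
Reading characters right to left:
  Position 6: 'n'
  Position 5: 'o'
  Position 4: 'd'
  Position 3: 'c'
  Position 2: 'e'
  Position 1: 'e'
  Position 0: 'b'
Reversed: nodceeb

nodceeb


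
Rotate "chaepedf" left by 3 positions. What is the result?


Input: "chaepedf", rotate left by 3
First 3 characters: "cha"
Remaining characters: "epedf"
Concatenate remaining + first: "epedf" + "cha" = "epedfcha"

epedfcha


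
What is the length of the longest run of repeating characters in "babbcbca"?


Input: "babbcbca"
Scanning for longest run:
  Position 1 ('a'): new char, reset run to 1
  Position 2 ('b'): new char, reset run to 1
  Position 3 ('b'): continues run of 'b', length=2
  Position 4 ('c'): new char, reset run to 1
  Position 5 ('b'): new char, reset run to 1
  Position 6 ('c'): new char, reset run to 1
  Position 7 ('a'): new char, reset run to 1
Longest run: 'b' with length 2

2


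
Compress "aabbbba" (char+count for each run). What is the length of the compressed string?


Input: aabbbba
Runs:
  'a' x 2 => "a2"
  'b' x 4 => "b4"
  'a' x 1 => "a1"
Compressed: "a2b4a1"
Compressed length: 6

6


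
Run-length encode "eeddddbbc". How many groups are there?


Input: eeddddbbc
Scanning for consecutive runs:
  Group 1: 'e' x 2 (positions 0-1)
  Group 2: 'd' x 4 (positions 2-5)
  Group 3: 'b' x 2 (positions 6-7)
  Group 4: 'c' x 1 (positions 8-8)
Total groups: 4

4


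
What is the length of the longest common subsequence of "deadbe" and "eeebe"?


LCS of "deadbe" and "eeebe"
DP table:
           e    e    e    b    e
      0    0    0    0    0    0
  d   0    0    0    0    0    0
  e   0    1    1    1    1    1
  a   0    1    1    1    1    1
  d   0    1    1    1    1    1
  b   0    1    1    1    2    2
  e   0    1    2    2    2    3
LCS length = dp[6][5] = 3

3


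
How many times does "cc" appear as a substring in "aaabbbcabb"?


Searching for "cc" in "aaabbbcabb"
Scanning each position:
  Position 0: "aa" => no
  Position 1: "aa" => no
  Position 2: "ab" => no
  Position 3: "bb" => no
  Position 4: "bb" => no
  Position 5: "bc" => no
  Position 6: "ca" => no
  Position 7: "ab" => no
  Position 8: "bb" => no
Total occurrences: 0

0


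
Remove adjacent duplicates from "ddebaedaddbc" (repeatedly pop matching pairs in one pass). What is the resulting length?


Input: ddebaedaddbc
Stack-based adjacent duplicate removal:
  Read 'd': push. Stack: d
  Read 'd': matches stack top 'd' => pop. Stack: (empty)
  Read 'e': push. Stack: e
  Read 'b': push. Stack: eb
  Read 'a': push. Stack: eba
  Read 'e': push. Stack: ebae
  Read 'd': push. Stack: ebaed
  Read 'a': push. Stack: ebaeda
  Read 'd': push. Stack: ebaedad
  Read 'd': matches stack top 'd' => pop. Stack: ebaeda
  Read 'b': push. Stack: ebaedab
  Read 'c': push. Stack: ebaedabc
Final stack: "ebaedabc" (length 8)

8


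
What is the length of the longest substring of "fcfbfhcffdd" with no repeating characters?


Input: "fcfbfhcffdd"
Sliding window (track last position of each char):
  Position 0 ('f'): window [0,0] length 1 -- new best
  Position 1 ('c'): window [0,1] length 2 -- new best
  Position 2 ('f'): repeat (last at 0), move window start to 1
  Position 2 ('f'): window [1,2] length 2
  Position 3 ('b'): window [1,3] length 3 -- new best
  Position 4 ('f'): repeat (last at 2), move window start to 3
  Position 4 ('f'): window [3,4] length 2
  Position 5 ('h'): window [3,5] length 3
  Position 6 ('c'): window [3,6] length 4 -- new best
  Position 7 ('f'): repeat (last at 4), move window start to 5
  Position 7 ('f'): window [5,7] length 3
  Position 8 ('f'): repeat (last at 7), move window start to 8
  Position 8 ('f'): window [8,8] length 1
  Position 9 ('d'): window [8,9] length 2
  Position 10 ('d'): repeat (last at 9), move window start to 10
  Position 10 ('d'): window [10,10] length 1
Longest substring with no repeats: "bfhc" with length 4

4


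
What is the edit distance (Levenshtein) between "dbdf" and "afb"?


Computing edit distance: "dbdf" -> "afb"
DP table:
           a    f    b
      0    1    2    3
  d   1    1    2    3
  b   2    2    2    2
  d   3    3    3    3
  f   4    4    3    4
Edit distance = dp[4][3] = 4

4


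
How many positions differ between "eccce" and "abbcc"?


Comparing "eccce" and "abbcc" position by position:
  Position 0: 'e' vs 'a' => DIFFER
  Position 1: 'c' vs 'b' => DIFFER
  Position 2: 'c' vs 'b' => DIFFER
  Position 3: 'c' vs 'c' => same
  Position 4: 'e' vs 'c' => DIFFER
Positions that differ: 4

4


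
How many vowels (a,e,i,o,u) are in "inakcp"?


Input: inakcp
Checking each character:
  'i' at position 0: vowel (running total: 1)
  'n' at position 1: consonant
  'a' at position 2: vowel (running total: 2)
  'k' at position 3: consonant
  'c' at position 4: consonant
  'p' at position 5: consonant
Total vowels: 2

2


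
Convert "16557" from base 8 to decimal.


Input: "16557" in base 8
Positional expansion:
  Digit '1' (value 1) x 8^4 = 4096
  Digit '6' (value 6) x 8^3 = 3072
  Digit '5' (value 5) x 8^2 = 320
  Digit '5' (value 5) x 8^1 = 40
  Digit '7' (value 7) x 8^0 = 7
Sum = 7535

7535


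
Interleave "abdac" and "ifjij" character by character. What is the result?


Interleaving "abdac" and "ifjij":
  Position 0: 'a' from first, 'i' from second => "ai"
  Position 1: 'b' from first, 'f' from second => "bf"
  Position 2: 'd' from first, 'j' from second => "dj"
  Position 3: 'a' from first, 'i' from second => "ai"
  Position 4: 'c' from first, 'j' from second => "cj"
Result: aibfdjaicj

aibfdjaicj


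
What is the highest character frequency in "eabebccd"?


Input: eabebccd
Character counts:
  'a': 1
  'b': 2
  'c': 2
  'd': 1
  'e': 2
Maximum frequency: 2

2


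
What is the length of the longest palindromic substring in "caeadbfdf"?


Input: "caeadbfdf"
Checking substrings for palindromes:
  [1:4] "aea" (len 3) => palindrome
  [6:9] "fdf" (len 3) => palindrome
Longest palindromic substring: "aea" with length 3

3


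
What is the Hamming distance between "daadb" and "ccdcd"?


Comparing "daadb" and "ccdcd" position by position:
  Position 0: 'd' vs 'c' => differ
  Position 1: 'a' vs 'c' => differ
  Position 2: 'a' vs 'd' => differ
  Position 3: 'd' vs 'c' => differ
  Position 4: 'b' vs 'd' => differ
Total differences (Hamming distance): 5

5


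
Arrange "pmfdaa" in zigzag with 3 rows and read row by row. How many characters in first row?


Zigzag "pmfdaa" into 3 rows:
Placing characters:
  'p' => row 0
  'm' => row 1
  'f' => row 2
  'd' => row 1
  'a' => row 0
  'a' => row 1
Rows:
  Row 0: "pa"
  Row 1: "mda"
  Row 2: "f"
First row length: 2

2


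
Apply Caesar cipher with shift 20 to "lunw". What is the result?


Caesar cipher: shift "lunw" by 20
  'l' (pos 11) + 20 = pos 5 = 'f'
  'u' (pos 20) + 20 = pos 14 = 'o'
  'n' (pos 13) + 20 = pos 7 = 'h'
  'w' (pos 22) + 20 = pos 16 = 'q'
Result: fohq

fohq


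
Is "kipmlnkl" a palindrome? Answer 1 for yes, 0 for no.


Input: kipmlnkl
Reversed: lknlmpik
  Compare pos 0 ('k') with pos 7 ('l'): MISMATCH
  Compare pos 1 ('i') with pos 6 ('k'): MISMATCH
  Compare pos 2 ('p') with pos 5 ('n'): MISMATCH
  Compare pos 3 ('m') with pos 4 ('l'): MISMATCH
Result: not a palindrome

0


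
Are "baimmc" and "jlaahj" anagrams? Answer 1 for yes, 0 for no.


Strings: "baimmc", "jlaahj"
Sorted first:  abcimm
Sorted second: aahjjl
Differ at position 1: 'b' vs 'a' => not anagrams

0


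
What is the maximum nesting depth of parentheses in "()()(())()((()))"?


Input: "()()(())()((()))"
Tracking depth:
  Position 0 '(': depth becomes 1
  Position 1 ')': depth becomes 0
  Position 2 '(': depth becomes 1
  Position 3 ')': depth becomes 0
  Position 4 '(': depth becomes 1
  Position 5 '(': depth becomes 2
  Position 6 ')': depth becomes 1
  Position 7 ')': depth becomes 0
  Position 8 '(': depth becomes 1
  Position 9 ')': depth becomes 0
  Position 10 '(': depth becomes 1
  Position 11 '(': depth becomes 2
  Position 12 '(': depth becomes 3
  Position 13 ')': depth becomes 2
  Position 14 ')': depth becomes 1
  Position 15 ')': depth becomes 0
Maximum depth reached: 3

3


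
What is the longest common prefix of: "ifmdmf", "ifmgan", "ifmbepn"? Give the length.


Words: ifmdmf, ifmgan, ifmbepn
  Position 0: all 'i' => match
  Position 1: all 'f' => match
  Position 2: all 'm' => match
  Position 3: ('d', 'g', 'b') => mismatch, stop
LCP = "ifm" (length 3)

3


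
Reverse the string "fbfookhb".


Input: fbfookhb
Reading characters right to left:
  Position 7: 'b'
  Position 6: 'h'
  Position 5: 'k'
  Position 4: 'o'
  Position 3: 'o'
  Position 2: 'f'
  Position 1: 'b'
  Position 0: 'f'
Reversed: bhkoofbf

bhkoofbf


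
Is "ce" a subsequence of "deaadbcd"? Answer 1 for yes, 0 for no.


Check if "ce" is a subsequence of "deaadbcd"
Greedy scan:
  Position 0 ('d'): no match needed
  Position 1 ('e'): no match needed
  Position 2 ('a'): no match needed
  Position 3 ('a'): no match needed
  Position 4 ('d'): no match needed
  Position 5 ('b'): no match needed
  Position 6 ('c'): matches sub[0] = 'c'
  Position 7 ('d'): no match needed
Only matched 1/2 characters => not a subsequence

0


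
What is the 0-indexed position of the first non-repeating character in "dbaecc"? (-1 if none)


Input: dbaecc
Character frequencies:
  'a': 1
  'b': 1
  'c': 2
  'd': 1
  'e': 1
Scanning left to right for freq == 1:
  Position 0 ('d'): unique! => answer = 0

0


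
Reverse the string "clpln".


Input: clpln
Reading characters right to left:
  Position 4: 'n'
  Position 3: 'l'
  Position 2: 'p'
  Position 1: 'l'
  Position 0: 'c'
Reversed: nlplc

nlplc


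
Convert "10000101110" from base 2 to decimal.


Input: "10000101110" in base 2
Positional expansion:
  Digit '1' (value 1) x 2^10 = 1024
  Digit '0' (value 0) x 2^9 = 0
  Digit '0' (value 0) x 2^8 = 0
  Digit '0' (value 0) x 2^7 = 0
  Digit '0' (value 0) x 2^6 = 0
  Digit '1' (value 1) x 2^5 = 32
  Digit '0' (value 0) x 2^4 = 0
  Digit '1' (value 1) x 2^3 = 8
  Digit '1' (value 1) x 2^2 = 4
  Digit '1' (value 1) x 2^1 = 2
  Digit '0' (value 0) x 2^0 = 0
Sum = 1070

1070


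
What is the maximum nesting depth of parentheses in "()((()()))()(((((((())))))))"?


Input: "()((()()))()(((((((())))))))"
Tracking depth:
  Position 0 '(': depth becomes 1
  Position 1 ')': depth becomes 0
  Position 2 '(': depth becomes 1
  Position 3 '(': depth becomes 2
  Position 4 '(': depth becomes 3
  Position 5 ')': depth becomes 2
  Position 6 '(': depth becomes 3
  Position 7 ')': depth becomes 2
  Position 8 ')': depth becomes 1
  Position 9 ')': depth becomes 0
  Position 10 '(': depth becomes 1
  Position 11 ')': depth becomes 0
  Position 12 '(': depth becomes 1
  Position 13 '(': depth becomes 2
  Position 14 '(': depth becomes 3
  Position 15 '(': depth becomes 4
  Position 16 '(': depth becomes 5
  Position 17 '(': depth becomes 6
  Position 18 '(': depth becomes 7
  Position 19 '(': depth becomes 8
  Position 20 ')': depth becomes 7
  Position 21 ')': depth becomes 6
  Position 22 ')': depth becomes 5
  Position 23 ')': depth becomes 4
  Position 24 ')': depth becomes 3
  Position 25 ')': depth becomes 2
  Position 26 ')': depth becomes 1
  Position 27 ')': depth becomes 0
Maximum depth reached: 8

8
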